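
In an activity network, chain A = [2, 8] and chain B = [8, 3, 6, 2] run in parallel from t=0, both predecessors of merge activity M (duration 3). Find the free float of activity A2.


ES(A2) = sum of predecessors on chain A = 2
EF(A2) = ES + duration = 2 + 8 = 10
Successor of A2 is M. ES(M) = max(sum(A), sum(B)) = max(10, 19) = 19
Free float = ES(successor) - EF(current) = 19 - 10 = 9

9


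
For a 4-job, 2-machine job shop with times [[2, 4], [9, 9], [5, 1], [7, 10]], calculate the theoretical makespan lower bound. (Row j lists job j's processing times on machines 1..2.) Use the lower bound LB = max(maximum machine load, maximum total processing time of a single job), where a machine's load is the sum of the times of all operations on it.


Machine loads:
  Machine 1: 2 + 9 + 5 + 7 = 23
  Machine 2: 4 + 9 + 1 + 10 = 24
Max machine load = 24
Job totals:
  Job 1: 6
  Job 2: 18
  Job 3: 6
  Job 4: 17
Max job total = 18
Lower bound = max(24, 18) = 24

24


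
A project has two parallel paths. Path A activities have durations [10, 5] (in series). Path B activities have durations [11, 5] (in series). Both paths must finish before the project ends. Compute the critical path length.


Path A total = 10 + 5 = 15
Path B total = 11 + 5 = 16
Critical path = longest path = max(15, 16) = 16

16


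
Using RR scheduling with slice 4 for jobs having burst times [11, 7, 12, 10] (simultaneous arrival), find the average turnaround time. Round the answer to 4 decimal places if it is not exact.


Time quantum = 4
Execution trace:
  J1 runs 4 units, time = 4
  J2 runs 4 units, time = 8
  J3 runs 4 units, time = 12
  J4 runs 4 units, time = 16
  J1 runs 4 units, time = 20
  J2 runs 3 units, time = 23
  J3 runs 4 units, time = 27
  J4 runs 4 units, time = 31
  J1 runs 3 units, time = 34
  J3 runs 4 units, time = 38
  J4 runs 2 units, time = 40
Finish times: [34, 23, 38, 40]
Average turnaround = 135/4 = 33.75

33.75


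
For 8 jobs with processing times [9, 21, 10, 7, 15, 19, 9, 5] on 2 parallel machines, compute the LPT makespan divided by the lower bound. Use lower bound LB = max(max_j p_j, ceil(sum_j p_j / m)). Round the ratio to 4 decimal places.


LPT order: [21, 19, 15, 10, 9, 9, 7, 5]
Machine loads after assignment: [47, 48]
LPT makespan = 48
Lower bound = max(max_job, ceil(total/2)) = max(21, 48) = 48
Ratio = 48 / 48 = 1.0

1.0


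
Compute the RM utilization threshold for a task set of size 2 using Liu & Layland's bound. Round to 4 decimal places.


Compute 2^(1/2) = 1.4142135624
Subtract 1: 1.4142135624 - 1 = 0.4142135624
Multiply by n: 2 * 0.4142135624 = 0.8284271248
Round to 4 dp: 0.8284

0.8284


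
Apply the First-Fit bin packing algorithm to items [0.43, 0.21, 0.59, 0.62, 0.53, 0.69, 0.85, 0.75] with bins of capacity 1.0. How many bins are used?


Place items sequentially using First-Fit:
  Item 0.43 -> new Bin 1
  Item 0.21 -> Bin 1 (now 0.64)
  Item 0.59 -> new Bin 2
  Item 0.62 -> new Bin 3
  Item 0.53 -> new Bin 4
  Item 0.69 -> new Bin 5
  Item 0.85 -> new Bin 6
  Item 0.75 -> new Bin 7
Total bins used = 7

7


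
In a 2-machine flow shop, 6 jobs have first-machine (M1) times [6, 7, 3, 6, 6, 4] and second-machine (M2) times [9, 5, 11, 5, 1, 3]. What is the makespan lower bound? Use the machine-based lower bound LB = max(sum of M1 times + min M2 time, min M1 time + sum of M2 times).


LB1 = sum(M1 times) + min(M2 times) = 32 + 1 = 33
LB2 = min(M1 times) + sum(M2 times) = 3 + 34 = 37
Lower bound = max(LB1, LB2) = max(33, 37) = 37

37


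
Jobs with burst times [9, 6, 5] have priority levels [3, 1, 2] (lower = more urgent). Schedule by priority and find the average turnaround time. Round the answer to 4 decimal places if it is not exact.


Sort by priority (ascending = highest first):
Order: [(1, 6), (2, 5), (3, 9)]
Completion times:
  Priority 1, burst=6, C=6
  Priority 2, burst=5, C=11
  Priority 3, burst=9, C=20
Average turnaround = 37/3 = 12.3333

12.3333


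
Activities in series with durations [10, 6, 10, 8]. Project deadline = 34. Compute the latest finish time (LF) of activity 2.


LF(activity 2) = deadline - sum of successor durations
Successors: activities 3 through 4 with durations [10, 8]
Sum of successor durations = 18
LF = 34 - 18 = 16

16


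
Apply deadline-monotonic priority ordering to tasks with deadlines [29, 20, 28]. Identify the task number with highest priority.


Sort tasks by relative deadline (ascending):
  Task 2: deadline = 20
  Task 3: deadline = 28
  Task 1: deadline = 29
Priority order (highest first): [2, 3, 1]
Highest priority task = 2

2


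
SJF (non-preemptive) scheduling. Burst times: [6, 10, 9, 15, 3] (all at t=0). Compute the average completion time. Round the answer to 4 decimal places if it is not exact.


SJF order (ascending): [3, 6, 9, 10, 15]
Completion times:
  Job 1: burst=3, C=3
  Job 2: burst=6, C=9
  Job 3: burst=9, C=18
  Job 4: burst=10, C=28
  Job 5: burst=15, C=43
Average completion = 101/5 = 20.2

20.2


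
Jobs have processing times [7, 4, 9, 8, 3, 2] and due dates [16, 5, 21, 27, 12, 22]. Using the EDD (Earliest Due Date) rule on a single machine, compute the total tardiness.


Sort by due date (EDD order): [(4, 5), (3, 12), (7, 16), (9, 21), (2, 22), (8, 27)]
Compute completion times and tardiness:
  Job 1: p=4, d=5, C=4, tardiness=max(0,4-5)=0
  Job 2: p=3, d=12, C=7, tardiness=max(0,7-12)=0
  Job 3: p=7, d=16, C=14, tardiness=max(0,14-16)=0
  Job 4: p=9, d=21, C=23, tardiness=max(0,23-21)=2
  Job 5: p=2, d=22, C=25, tardiness=max(0,25-22)=3
  Job 6: p=8, d=27, C=33, tardiness=max(0,33-27)=6
Total tardiness = 11

11


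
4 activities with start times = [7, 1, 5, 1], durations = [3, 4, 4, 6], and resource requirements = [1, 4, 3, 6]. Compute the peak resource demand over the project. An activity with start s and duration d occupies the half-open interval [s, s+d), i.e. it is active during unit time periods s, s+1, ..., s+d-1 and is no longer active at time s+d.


Each activity i is active on [start_i, start_i + duration_i).
Compute total resource usage per time slot:
  t=0: active resources = [], total = 0
  t=1: active resources = [4, 6], total = 10
  t=2: active resources = [4, 6], total = 10
  t=3: active resources = [4, 6], total = 10
  t=4: active resources = [4, 6], total = 10
  t=5: active resources = [3, 6], total = 9
  t=6: active resources = [3, 6], total = 9
  t=7: active resources = [1, 3], total = 4
  t=8: active resources = [1, 3], total = 4
  t=9: active resources = [1], total = 1
Peak resource demand = 10

10


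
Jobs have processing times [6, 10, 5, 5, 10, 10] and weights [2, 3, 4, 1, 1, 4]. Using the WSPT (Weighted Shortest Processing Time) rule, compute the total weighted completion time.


Compute p/w ratios and sort ascending (WSPT): [(5, 4), (10, 4), (6, 2), (10, 3), (5, 1), (10, 1)]
Compute weighted completion times:
  Job (p=5,w=4): C=5, w*C=4*5=20
  Job (p=10,w=4): C=15, w*C=4*15=60
  Job (p=6,w=2): C=21, w*C=2*21=42
  Job (p=10,w=3): C=31, w*C=3*31=93
  Job (p=5,w=1): C=36, w*C=1*36=36
  Job (p=10,w=1): C=46, w*C=1*46=46
Total weighted completion time = 297

297


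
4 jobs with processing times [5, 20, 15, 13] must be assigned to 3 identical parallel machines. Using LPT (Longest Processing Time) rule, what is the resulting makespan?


Sort jobs in decreasing order (LPT): [20, 15, 13, 5]
Assign each job to the least loaded machine:
  Machine 1: jobs [20], load = 20
  Machine 2: jobs [15], load = 15
  Machine 3: jobs [13, 5], load = 18
Makespan = max load = 20

20


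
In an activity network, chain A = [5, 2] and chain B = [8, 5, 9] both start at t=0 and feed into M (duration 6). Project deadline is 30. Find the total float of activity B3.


Forward pass: ES(B3) = sum of predecessors on chain B = 13
EF = ES + duration = 13 + 9 = 22
Backward pass: LF(M) = deadline = 30; LS(M) = 30 - 6 = 24
LF(B3) = LS(M) - sum(successors on chain B) = 24 - 0 = 24
LS = LF - duration = 24 - 9 = 15
Total float = LS - ES = 15 - 13 = 2

2


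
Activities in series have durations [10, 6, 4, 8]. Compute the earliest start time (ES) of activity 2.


Activity 2 starts after activities 1 through 1 complete.
Predecessor durations: [10]
ES = 10 = 10

10


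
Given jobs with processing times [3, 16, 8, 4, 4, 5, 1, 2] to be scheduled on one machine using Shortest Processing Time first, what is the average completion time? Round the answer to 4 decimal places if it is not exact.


Sort jobs by processing time (SPT order): [1, 2, 3, 4, 4, 5, 8, 16]
Compute completion times sequentially:
  Job 1: processing = 1, completes at 1
  Job 2: processing = 2, completes at 3
  Job 3: processing = 3, completes at 6
  Job 4: processing = 4, completes at 10
  Job 5: processing = 4, completes at 14
  Job 6: processing = 5, completes at 19
  Job 7: processing = 8, completes at 27
  Job 8: processing = 16, completes at 43
Sum of completion times = 123
Average completion time = 123/8 = 15.375

15.375


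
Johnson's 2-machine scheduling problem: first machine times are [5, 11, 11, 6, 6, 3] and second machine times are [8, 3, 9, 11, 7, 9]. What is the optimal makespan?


Apply Johnson's rule:
  Group 1 (a <= b): [(6, 3, 9), (1, 5, 8), (4, 6, 11), (5, 6, 7)]
  Group 2 (a > b): [(3, 11, 9), (2, 11, 3)]
Optimal job order: [6, 1, 4, 5, 3, 2]
Schedule:
  Job 6: M1 done at 3, M2 done at 12
  Job 1: M1 done at 8, M2 done at 20
  Job 4: M1 done at 14, M2 done at 31
  Job 5: M1 done at 20, M2 done at 38
  Job 3: M1 done at 31, M2 done at 47
  Job 2: M1 done at 42, M2 done at 50
Makespan = 50

50


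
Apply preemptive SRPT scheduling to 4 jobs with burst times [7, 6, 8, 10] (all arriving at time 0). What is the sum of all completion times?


Since all jobs arrive at t=0, SRPT equals SPT ordering.
SPT order: [6, 7, 8, 10]
Completion times:
  Job 1: p=6, C=6
  Job 2: p=7, C=13
  Job 3: p=8, C=21
  Job 4: p=10, C=31
Total completion time = 6 + 13 + 21 + 31 = 71

71


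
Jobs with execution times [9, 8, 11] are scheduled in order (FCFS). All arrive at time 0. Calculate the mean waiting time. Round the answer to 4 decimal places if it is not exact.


FCFS order (as given): [9, 8, 11]
Waiting times:
  Job 1: wait = 0
  Job 2: wait = 9
  Job 3: wait = 17
Sum of waiting times = 26
Average waiting time = 26/3 = 8.6667

8.6667


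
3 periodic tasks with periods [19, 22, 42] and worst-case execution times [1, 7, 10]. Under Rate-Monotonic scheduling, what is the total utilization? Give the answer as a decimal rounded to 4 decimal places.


Compute individual utilizations (exact fractions):
  Task 1: C/T = 1/19 (approx. 0.0526)
  Task 2: C/T = 7/22 (approx. 0.3182)
  Task 3: C/T = 10/42 = 5/21 (approx. 0.2381)
Total utilization U = 1/19 + 7/22 + 5/21 = 5345/8778
Rounded to 4 decimal places: U = 0.6089
RM (Liu & Layland) bound for 3 tasks = 0.779763; compare with U = 5345/8778 (approx. 0.608909)
U <= bound, so schedulable by RM sufficient condition.

0.6089


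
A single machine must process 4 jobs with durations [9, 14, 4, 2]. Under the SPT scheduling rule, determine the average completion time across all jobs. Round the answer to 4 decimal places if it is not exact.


Sort jobs by processing time (SPT order): [2, 4, 9, 14]
Compute completion times sequentially:
  Job 1: processing = 2, completes at 2
  Job 2: processing = 4, completes at 6
  Job 3: processing = 9, completes at 15
  Job 4: processing = 14, completes at 29
Sum of completion times = 52
Average completion time = 52/4 = 13.0

13.0


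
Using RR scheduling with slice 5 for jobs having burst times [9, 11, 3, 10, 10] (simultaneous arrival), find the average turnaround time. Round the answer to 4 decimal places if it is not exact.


Time quantum = 5
Execution trace:
  J1 runs 5 units, time = 5
  J2 runs 5 units, time = 10
  J3 runs 3 units, time = 13
  J4 runs 5 units, time = 18
  J5 runs 5 units, time = 23
  J1 runs 4 units, time = 27
  J2 runs 5 units, time = 32
  J4 runs 5 units, time = 37
  J5 runs 5 units, time = 42
  J2 runs 1 units, time = 43
Finish times: [27, 43, 13, 37, 42]
Average turnaround = 162/5 = 32.4

32.4


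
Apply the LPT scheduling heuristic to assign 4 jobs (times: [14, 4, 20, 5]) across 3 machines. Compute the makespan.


Sort jobs in decreasing order (LPT): [20, 14, 5, 4]
Assign each job to the least loaded machine:
  Machine 1: jobs [20], load = 20
  Machine 2: jobs [14], load = 14
  Machine 3: jobs [5, 4], load = 9
Makespan = max load = 20

20


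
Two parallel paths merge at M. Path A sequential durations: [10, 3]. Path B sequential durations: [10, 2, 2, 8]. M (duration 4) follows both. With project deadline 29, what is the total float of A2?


Forward pass: ES(A2) = sum of predecessors on chain A = 10
EF = ES + duration = 10 + 3 = 13
Backward pass: LF(M) = deadline = 29; LS(M) = 29 - 4 = 25
LF(A2) = LS(M) - sum(successors on chain A) = 25 - 0 = 25
LS = LF - duration = 25 - 3 = 22
Total float = LS - ES = 22 - 10 = 12

12


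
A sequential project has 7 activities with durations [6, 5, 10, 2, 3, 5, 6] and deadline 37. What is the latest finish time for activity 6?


LF(activity 6) = deadline - sum of successor durations
Successors: activities 7 through 7 with durations [6]
Sum of successor durations = 6
LF = 37 - 6 = 31

31


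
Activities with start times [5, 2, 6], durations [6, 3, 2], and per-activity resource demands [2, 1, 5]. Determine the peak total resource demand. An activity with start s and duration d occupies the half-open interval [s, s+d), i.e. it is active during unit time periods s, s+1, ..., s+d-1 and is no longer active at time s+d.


Each activity i is active on [start_i, start_i + duration_i).
Compute total resource usage per time slot:
  t=0: active resources = [], total = 0
  t=1: active resources = [], total = 0
  t=2: active resources = [1], total = 1
  t=3: active resources = [1], total = 1
  t=4: active resources = [1], total = 1
  t=5: active resources = [2], total = 2
  t=6: active resources = [2, 5], total = 7
  t=7: active resources = [2, 5], total = 7
  t=8: active resources = [2], total = 2
  t=9: active resources = [2], total = 2
  t=10: active resources = [2], total = 2
Peak resource demand = 7

7


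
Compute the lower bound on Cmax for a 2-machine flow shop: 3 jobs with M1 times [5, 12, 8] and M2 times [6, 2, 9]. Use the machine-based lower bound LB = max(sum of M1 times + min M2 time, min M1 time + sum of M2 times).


LB1 = sum(M1 times) + min(M2 times) = 25 + 2 = 27
LB2 = min(M1 times) + sum(M2 times) = 5 + 17 = 22
Lower bound = max(LB1, LB2) = max(27, 22) = 27

27


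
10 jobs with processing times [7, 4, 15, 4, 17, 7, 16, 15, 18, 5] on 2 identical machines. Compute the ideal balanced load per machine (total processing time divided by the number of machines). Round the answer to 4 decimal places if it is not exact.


Total processing time = 7 + 4 + 15 + 4 + 17 + 7 + 16 + 15 + 18 + 5 = 108
Number of machines = 2
Ideal balanced load = 108 / 2 = 54.0

54.0


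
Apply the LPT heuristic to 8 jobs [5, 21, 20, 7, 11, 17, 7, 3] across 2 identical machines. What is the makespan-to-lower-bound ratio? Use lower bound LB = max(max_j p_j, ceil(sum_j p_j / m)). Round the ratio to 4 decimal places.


LPT order: [21, 20, 17, 11, 7, 7, 5, 3]
Machine loads after assignment: [47, 44]
LPT makespan = 47
Lower bound = max(max_job, ceil(total/2)) = max(21, 46) = 46
Ratio = 47 / 46 = 1.0217

1.0217


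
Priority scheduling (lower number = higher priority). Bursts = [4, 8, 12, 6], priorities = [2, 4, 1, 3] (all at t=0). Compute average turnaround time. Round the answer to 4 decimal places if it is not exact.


Sort by priority (ascending = highest first):
Order: [(1, 12), (2, 4), (3, 6), (4, 8)]
Completion times:
  Priority 1, burst=12, C=12
  Priority 2, burst=4, C=16
  Priority 3, burst=6, C=22
  Priority 4, burst=8, C=30
Average turnaround = 80/4 = 20.0

20.0


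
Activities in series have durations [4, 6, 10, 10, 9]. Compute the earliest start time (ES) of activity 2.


Activity 2 starts after activities 1 through 1 complete.
Predecessor durations: [4]
ES = 4 = 4

4


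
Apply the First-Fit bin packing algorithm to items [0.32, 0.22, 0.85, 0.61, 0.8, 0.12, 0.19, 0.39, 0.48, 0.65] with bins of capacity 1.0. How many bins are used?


Place items sequentially using First-Fit:
  Item 0.32 -> new Bin 1
  Item 0.22 -> Bin 1 (now 0.54)
  Item 0.85 -> new Bin 2
  Item 0.61 -> new Bin 3
  Item 0.8 -> new Bin 4
  Item 0.12 -> Bin 1 (now 0.66)
  Item 0.19 -> Bin 1 (now 0.85)
  Item 0.39 -> Bin 3 (now 1.0)
  Item 0.48 -> new Bin 5
  Item 0.65 -> new Bin 6
Total bins used = 6

6


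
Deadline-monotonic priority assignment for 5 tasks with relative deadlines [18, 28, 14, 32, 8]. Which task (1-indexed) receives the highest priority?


Sort tasks by relative deadline (ascending):
  Task 5: deadline = 8
  Task 3: deadline = 14
  Task 1: deadline = 18
  Task 2: deadline = 28
  Task 4: deadline = 32
Priority order (highest first): [5, 3, 1, 2, 4]
Highest priority task = 5

5


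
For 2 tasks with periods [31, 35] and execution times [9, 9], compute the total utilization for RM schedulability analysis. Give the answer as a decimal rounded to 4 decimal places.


Compute individual utilizations (exact fractions):
  Task 1: C/T = 9/31 (approx. 0.2903)
  Task 2: C/T = 9/35 (approx. 0.2571)
Total utilization U = 9/31 + 9/35 = 594/1085
Rounded to 4 decimal places: U = 0.5475
RM (Liu & Layland) bound for 2 tasks = 0.828427; compare with U = 594/1085 (approx. 0.547465)
U <= bound, so schedulable by RM sufficient condition.

0.5475


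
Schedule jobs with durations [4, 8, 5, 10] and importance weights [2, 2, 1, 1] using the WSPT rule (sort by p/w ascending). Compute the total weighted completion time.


Compute p/w ratios and sort ascending (WSPT): [(4, 2), (8, 2), (5, 1), (10, 1)]
Compute weighted completion times:
  Job (p=4,w=2): C=4, w*C=2*4=8
  Job (p=8,w=2): C=12, w*C=2*12=24
  Job (p=5,w=1): C=17, w*C=1*17=17
  Job (p=10,w=1): C=27, w*C=1*27=27
Total weighted completion time = 76

76


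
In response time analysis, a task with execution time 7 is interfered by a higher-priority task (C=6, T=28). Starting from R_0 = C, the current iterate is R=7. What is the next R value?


R_next = C + ceil(R_prev / T_hp) * C_hp
ceil(7 / 28) = ceil(0.25) = 1
Interference = 1 * 6 = 6
R_next = 7 + 6 = 13

13


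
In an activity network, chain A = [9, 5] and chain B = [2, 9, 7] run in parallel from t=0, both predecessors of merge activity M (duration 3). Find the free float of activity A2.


ES(A2) = sum of predecessors on chain A = 9
EF(A2) = ES + duration = 9 + 5 = 14
Successor of A2 is M. ES(M) = max(sum(A), sum(B)) = max(14, 18) = 18
Free float = ES(successor) - EF(current) = 18 - 14 = 4

4


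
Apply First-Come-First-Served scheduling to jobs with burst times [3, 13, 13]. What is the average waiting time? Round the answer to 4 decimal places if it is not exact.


FCFS order (as given): [3, 13, 13]
Waiting times:
  Job 1: wait = 0
  Job 2: wait = 3
  Job 3: wait = 16
Sum of waiting times = 19
Average waiting time = 19/3 = 6.3333

6.3333


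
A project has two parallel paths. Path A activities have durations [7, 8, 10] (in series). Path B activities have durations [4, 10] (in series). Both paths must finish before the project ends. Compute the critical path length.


Path A total = 7 + 8 + 10 = 25
Path B total = 4 + 10 = 14
Critical path = longest path = max(25, 14) = 25

25


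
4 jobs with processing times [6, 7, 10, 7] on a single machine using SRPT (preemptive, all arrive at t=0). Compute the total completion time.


Since all jobs arrive at t=0, SRPT equals SPT ordering.
SPT order: [6, 7, 7, 10]
Completion times:
  Job 1: p=6, C=6
  Job 2: p=7, C=13
  Job 3: p=7, C=20
  Job 4: p=10, C=30
Total completion time = 6 + 13 + 20 + 30 = 69

69


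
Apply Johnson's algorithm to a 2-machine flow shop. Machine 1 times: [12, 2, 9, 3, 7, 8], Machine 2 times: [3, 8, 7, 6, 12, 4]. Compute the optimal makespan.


Apply Johnson's rule:
  Group 1 (a <= b): [(2, 2, 8), (4, 3, 6), (5, 7, 12)]
  Group 2 (a > b): [(3, 9, 7), (6, 8, 4), (1, 12, 3)]
Optimal job order: [2, 4, 5, 3, 6, 1]
Schedule:
  Job 2: M1 done at 2, M2 done at 10
  Job 4: M1 done at 5, M2 done at 16
  Job 5: M1 done at 12, M2 done at 28
  Job 3: M1 done at 21, M2 done at 35
  Job 6: M1 done at 29, M2 done at 39
  Job 1: M1 done at 41, M2 done at 44
Makespan = 44

44


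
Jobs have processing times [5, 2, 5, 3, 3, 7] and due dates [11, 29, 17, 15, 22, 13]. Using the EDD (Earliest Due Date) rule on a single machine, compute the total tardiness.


Sort by due date (EDD order): [(5, 11), (7, 13), (3, 15), (5, 17), (3, 22), (2, 29)]
Compute completion times and tardiness:
  Job 1: p=5, d=11, C=5, tardiness=max(0,5-11)=0
  Job 2: p=7, d=13, C=12, tardiness=max(0,12-13)=0
  Job 3: p=3, d=15, C=15, tardiness=max(0,15-15)=0
  Job 4: p=5, d=17, C=20, tardiness=max(0,20-17)=3
  Job 5: p=3, d=22, C=23, tardiness=max(0,23-22)=1
  Job 6: p=2, d=29, C=25, tardiness=max(0,25-29)=0
Total tardiness = 4

4


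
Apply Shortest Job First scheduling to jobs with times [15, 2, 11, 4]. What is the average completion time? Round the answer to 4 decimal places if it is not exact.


SJF order (ascending): [2, 4, 11, 15]
Completion times:
  Job 1: burst=2, C=2
  Job 2: burst=4, C=6
  Job 3: burst=11, C=17
  Job 4: burst=15, C=32
Average completion = 57/4 = 14.25

14.25


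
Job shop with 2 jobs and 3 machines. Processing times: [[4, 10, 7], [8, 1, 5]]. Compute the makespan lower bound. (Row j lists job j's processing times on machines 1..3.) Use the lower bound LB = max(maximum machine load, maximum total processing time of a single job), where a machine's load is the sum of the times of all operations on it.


Machine loads:
  Machine 1: 4 + 8 = 12
  Machine 2: 10 + 1 = 11
  Machine 3: 7 + 5 = 12
Max machine load = 12
Job totals:
  Job 1: 21
  Job 2: 14
Max job total = 21
Lower bound = max(12, 21) = 21

21


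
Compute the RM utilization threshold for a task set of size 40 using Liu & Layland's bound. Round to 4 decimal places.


Compute 2^(1/40) = 1.0174796921
Subtract 1: 1.0174796921 - 1 = 0.0174796921
Multiply by n: 40 * 0.0174796921 = 0.6991876840
Round to 4 dp: 0.6992

0.6992


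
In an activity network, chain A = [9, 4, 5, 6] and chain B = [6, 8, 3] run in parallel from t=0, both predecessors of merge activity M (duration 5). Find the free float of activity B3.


ES(B3) = sum of predecessors on chain B = 14
EF(B3) = ES + duration = 14 + 3 = 17
Successor of B3 is M. ES(M) = max(sum(A), sum(B)) = max(24, 17) = 24
Free float = ES(successor) - EF(current) = 24 - 17 = 7

7


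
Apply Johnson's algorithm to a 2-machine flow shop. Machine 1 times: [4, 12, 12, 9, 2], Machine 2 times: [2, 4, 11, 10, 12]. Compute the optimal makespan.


Apply Johnson's rule:
  Group 1 (a <= b): [(5, 2, 12), (4, 9, 10)]
  Group 2 (a > b): [(3, 12, 11), (2, 12, 4), (1, 4, 2)]
Optimal job order: [5, 4, 3, 2, 1]
Schedule:
  Job 5: M1 done at 2, M2 done at 14
  Job 4: M1 done at 11, M2 done at 24
  Job 3: M1 done at 23, M2 done at 35
  Job 2: M1 done at 35, M2 done at 39
  Job 1: M1 done at 39, M2 done at 41
Makespan = 41

41


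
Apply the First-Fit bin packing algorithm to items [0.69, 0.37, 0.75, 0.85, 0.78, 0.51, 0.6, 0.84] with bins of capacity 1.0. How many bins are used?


Place items sequentially using First-Fit:
  Item 0.69 -> new Bin 1
  Item 0.37 -> new Bin 2
  Item 0.75 -> new Bin 3
  Item 0.85 -> new Bin 4
  Item 0.78 -> new Bin 5
  Item 0.51 -> Bin 2 (now 0.88)
  Item 0.6 -> new Bin 6
  Item 0.84 -> new Bin 7
Total bins used = 7

7


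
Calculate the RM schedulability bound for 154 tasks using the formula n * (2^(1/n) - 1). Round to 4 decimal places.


Compute 2^(1/154) = 1.0045111002
Subtract 1: 1.0045111002 - 1 = 0.0045111002
Multiply by n: 154 * 0.0045111002 = 0.6947094308
Round to 4 dp: 0.6947

0.6947


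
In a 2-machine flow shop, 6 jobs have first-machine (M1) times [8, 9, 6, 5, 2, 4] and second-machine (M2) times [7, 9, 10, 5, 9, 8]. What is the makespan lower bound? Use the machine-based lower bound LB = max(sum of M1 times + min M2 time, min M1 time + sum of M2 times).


LB1 = sum(M1 times) + min(M2 times) = 34 + 5 = 39
LB2 = min(M1 times) + sum(M2 times) = 2 + 48 = 50
Lower bound = max(LB1, LB2) = max(39, 50) = 50

50


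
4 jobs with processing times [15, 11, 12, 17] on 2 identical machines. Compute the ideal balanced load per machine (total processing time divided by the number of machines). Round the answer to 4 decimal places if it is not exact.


Total processing time = 15 + 11 + 12 + 17 = 55
Number of machines = 2
Ideal balanced load = 55 / 2 = 27.5

27.5


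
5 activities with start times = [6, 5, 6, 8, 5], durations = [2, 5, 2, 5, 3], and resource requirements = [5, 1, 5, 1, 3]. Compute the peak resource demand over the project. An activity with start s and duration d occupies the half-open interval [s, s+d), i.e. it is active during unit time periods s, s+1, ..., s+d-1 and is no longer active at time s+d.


Each activity i is active on [start_i, start_i + duration_i).
Compute total resource usage per time slot:
  t=0: active resources = [], total = 0
  t=1: active resources = [], total = 0
  t=2: active resources = [], total = 0
  t=3: active resources = [], total = 0
  t=4: active resources = [], total = 0
  t=5: active resources = [1, 3], total = 4
  t=6: active resources = [5, 1, 5, 3], total = 14
  t=7: active resources = [5, 1, 5, 3], total = 14
  t=8: active resources = [1, 1], total = 2
  t=9: active resources = [1, 1], total = 2
  t=10: active resources = [1], total = 1
  t=11: active resources = [1], total = 1
  t=12: active resources = [1], total = 1
Peak resource demand = 14

14


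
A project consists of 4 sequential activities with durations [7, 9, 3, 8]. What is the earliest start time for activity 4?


Activity 4 starts after activities 1 through 3 complete.
Predecessor durations: [7, 9, 3]
ES = 7 + 9 + 3 = 19

19


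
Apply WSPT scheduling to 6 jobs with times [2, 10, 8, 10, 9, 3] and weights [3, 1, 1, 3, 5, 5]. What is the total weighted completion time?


Compute p/w ratios and sort ascending (WSPT): [(3, 5), (2, 3), (9, 5), (10, 3), (8, 1), (10, 1)]
Compute weighted completion times:
  Job (p=3,w=5): C=3, w*C=5*3=15
  Job (p=2,w=3): C=5, w*C=3*5=15
  Job (p=9,w=5): C=14, w*C=5*14=70
  Job (p=10,w=3): C=24, w*C=3*24=72
  Job (p=8,w=1): C=32, w*C=1*32=32
  Job (p=10,w=1): C=42, w*C=1*42=42
Total weighted completion time = 246

246


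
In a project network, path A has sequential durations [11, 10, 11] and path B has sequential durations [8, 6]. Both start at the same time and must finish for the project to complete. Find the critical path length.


Path A total = 11 + 10 + 11 = 32
Path B total = 8 + 6 = 14
Critical path = longest path = max(32, 14) = 32

32


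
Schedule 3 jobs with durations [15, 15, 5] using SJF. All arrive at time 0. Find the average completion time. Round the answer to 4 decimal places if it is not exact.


SJF order (ascending): [5, 15, 15]
Completion times:
  Job 1: burst=5, C=5
  Job 2: burst=15, C=20
  Job 3: burst=15, C=35
Average completion = 60/3 = 20.0

20.0


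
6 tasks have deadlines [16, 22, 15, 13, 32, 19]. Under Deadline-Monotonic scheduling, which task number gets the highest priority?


Sort tasks by relative deadline (ascending):
  Task 4: deadline = 13
  Task 3: deadline = 15
  Task 1: deadline = 16
  Task 6: deadline = 19
  Task 2: deadline = 22
  Task 5: deadline = 32
Priority order (highest first): [4, 3, 1, 6, 2, 5]
Highest priority task = 4

4


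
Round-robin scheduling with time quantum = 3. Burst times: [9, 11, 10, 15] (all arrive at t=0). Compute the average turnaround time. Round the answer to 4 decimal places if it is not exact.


Time quantum = 3
Execution trace:
  J1 runs 3 units, time = 3
  J2 runs 3 units, time = 6
  J3 runs 3 units, time = 9
  J4 runs 3 units, time = 12
  J1 runs 3 units, time = 15
  J2 runs 3 units, time = 18
  J3 runs 3 units, time = 21
  J4 runs 3 units, time = 24
  J1 runs 3 units, time = 27
  J2 runs 3 units, time = 30
  J3 runs 3 units, time = 33
  J4 runs 3 units, time = 36
  J2 runs 2 units, time = 38
  J3 runs 1 units, time = 39
  J4 runs 3 units, time = 42
  J4 runs 3 units, time = 45
Finish times: [27, 38, 39, 45]
Average turnaround = 149/4 = 37.25

37.25


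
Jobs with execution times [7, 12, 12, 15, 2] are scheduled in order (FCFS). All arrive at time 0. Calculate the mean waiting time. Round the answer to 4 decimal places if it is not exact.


FCFS order (as given): [7, 12, 12, 15, 2]
Waiting times:
  Job 1: wait = 0
  Job 2: wait = 7
  Job 3: wait = 19
  Job 4: wait = 31
  Job 5: wait = 46
Sum of waiting times = 103
Average waiting time = 103/5 = 20.6

20.6


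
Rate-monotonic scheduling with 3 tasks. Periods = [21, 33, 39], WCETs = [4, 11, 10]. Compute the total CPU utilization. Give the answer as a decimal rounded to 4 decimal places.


Compute individual utilizations (exact fractions):
  Task 1: C/T = 4/21 (approx. 0.1905)
  Task 2: C/T = 11/33 = 1/3 (approx. 0.3333)
  Task 3: C/T = 10/39 (approx. 0.2564)
Total utilization U = 4/21 + 1/3 + 10/39 = 71/91
Rounded to 4 decimal places: U = 0.7802
RM (Liu & Layland) bound for 3 tasks = 0.779763; compare with U = 71/91 (approx. 0.780220)
bound < U <= 1, so the RM sufficient condition is not met (inconclusive; an exact test such as response-time analysis is needed).

0.7802


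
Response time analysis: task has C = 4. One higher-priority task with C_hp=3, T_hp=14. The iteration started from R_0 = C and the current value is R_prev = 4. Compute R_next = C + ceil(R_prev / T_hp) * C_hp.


R_next = C + ceil(R_prev / T_hp) * C_hp
ceil(4 / 14) = ceil(0.2857) = 1
Interference = 1 * 3 = 3
R_next = 4 + 3 = 7

7


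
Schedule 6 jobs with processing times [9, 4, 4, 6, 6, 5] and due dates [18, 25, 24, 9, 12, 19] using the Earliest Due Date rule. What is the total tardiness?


Sort by due date (EDD order): [(6, 9), (6, 12), (9, 18), (5, 19), (4, 24), (4, 25)]
Compute completion times and tardiness:
  Job 1: p=6, d=9, C=6, tardiness=max(0,6-9)=0
  Job 2: p=6, d=12, C=12, tardiness=max(0,12-12)=0
  Job 3: p=9, d=18, C=21, tardiness=max(0,21-18)=3
  Job 4: p=5, d=19, C=26, tardiness=max(0,26-19)=7
  Job 5: p=4, d=24, C=30, tardiness=max(0,30-24)=6
  Job 6: p=4, d=25, C=34, tardiness=max(0,34-25)=9
Total tardiness = 25

25


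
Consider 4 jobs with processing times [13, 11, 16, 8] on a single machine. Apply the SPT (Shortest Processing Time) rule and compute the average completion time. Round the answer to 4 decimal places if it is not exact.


Sort jobs by processing time (SPT order): [8, 11, 13, 16]
Compute completion times sequentially:
  Job 1: processing = 8, completes at 8
  Job 2: processing = 11, completes at 19
  Job 3: processing = 13, completes at 32
  Job 4: processing = 16, completes at 48
Sum of completion times = 107
Average completion time = 107/4 = 26.75

26.75


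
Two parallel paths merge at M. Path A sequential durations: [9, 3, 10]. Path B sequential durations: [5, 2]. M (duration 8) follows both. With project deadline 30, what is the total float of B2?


Forward pass: ES(B2) = sum of predecessors on chain B = 5
EF = ES + duration = 5 + 2 = 7
Backward pass: LF(M) = deadline = 30; LS(M) = 30 - 8 = 22
LF(B2) = LS(M) - sum(successors on chain B) = 22 - 0 = 22
LS = LF - duration = 22 - 2 = 20
Total float = LS - ES = 20 - 5 = 15

15


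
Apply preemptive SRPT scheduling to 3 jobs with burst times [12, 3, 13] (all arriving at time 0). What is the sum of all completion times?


Since all jobs arrive at t=0, SRPT equals SPT ordering.
SPT order: [3, 12, 13]
Completion times:
  Job 1: p=3, C=3
  Job 2: p=12, C=15
  Job 3: p=13, C=28
Total completion time = 3 + 15 + 28 = 46

46


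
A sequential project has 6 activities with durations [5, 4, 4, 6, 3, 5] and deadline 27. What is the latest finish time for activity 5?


LF(activity 5) = deadline - sum of successor durations
Successors: activities 6 through 6 with durations [5]
Sum of successor durations = 5
LF = 27 - 5 = 22

22


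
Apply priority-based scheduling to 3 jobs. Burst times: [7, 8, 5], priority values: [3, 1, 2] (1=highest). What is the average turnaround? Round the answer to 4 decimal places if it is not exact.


Sort by priority (ascending = highest first):
Order: [(1, 8), (2, 5), (3, 7)]
Completion times:
  Priority 1, burst=8, C=8
  Priority 2, burst=5, C=13
  Priority 3, burst=7, C=20
Average turnaround = 41/3 = 13.6667

13.6667


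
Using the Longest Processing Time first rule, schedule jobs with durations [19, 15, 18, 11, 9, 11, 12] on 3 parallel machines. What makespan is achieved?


Sort jobs in decreasing order (LPT): [19, 18, 15, 12, 11, 11, 9]
Assign each job to the least loaded machine:
  Machine 1: jobs [19, 11], load = 30
  Machine 2: jobs [18, 11], load = 29
  Machine 3: jobs [15, 12, 9], load = 36
Makespan = max load = 36

36


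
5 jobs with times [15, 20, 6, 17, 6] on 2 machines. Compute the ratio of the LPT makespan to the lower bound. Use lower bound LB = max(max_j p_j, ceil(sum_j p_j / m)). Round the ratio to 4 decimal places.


LPT order: [20, 17, 15, 6, 6]
Machine loads after assignment: [32, 32]
LPT makespan = 32
Lower bound = max(max_job, ceil(total/2)) = max(20, 32) = 32
Ratio = 32 / 32 = 1.0

1.0


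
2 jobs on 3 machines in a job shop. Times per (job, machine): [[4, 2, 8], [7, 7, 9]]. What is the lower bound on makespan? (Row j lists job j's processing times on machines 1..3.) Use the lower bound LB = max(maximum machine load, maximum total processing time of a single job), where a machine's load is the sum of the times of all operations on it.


Machine loads:
  Machine 1: 4 + 7 = 11
  Machine 2: 2 + 7 = 9
  Machine 3: 8 + 9 = 17
Max machine load = 17
Job totals:
  Job 1: 14
  Job 2: 23
Max job total = 23
Lower bound = max(17, 23) = 23

23


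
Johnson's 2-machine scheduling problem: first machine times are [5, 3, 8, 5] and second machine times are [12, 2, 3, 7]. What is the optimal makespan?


Apply Johnson's rule:
  Group 1 (a <= b): [(1, 5, 12), (4, 5, 7)]
  Group 2 (a > b): [(3, 8, 3), (2, 3, 2)]
Optimal job order: [1, 4, 3, 2]
Schedule:
  Job 1: M1 done at 5, M2 done at 17
  Job 4: M1 done at 10, M2 done at 24
  Job 3: M1 done at 18, M2 done at 27
  Job 2: M1 done at 21, M2 done at 29
Makespan = 29

29


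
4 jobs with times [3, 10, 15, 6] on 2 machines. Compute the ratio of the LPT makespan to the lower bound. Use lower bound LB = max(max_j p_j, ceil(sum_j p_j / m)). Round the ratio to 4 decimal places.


LPT order: [15, 10, 6, 3]
Machine loads after assignment: [18, 16]
LPT makespan = 18
Lower bound = max(max_job, ceil(total/2)) = max(15, 17) = 17
Ratio = 18 / 17 = 1.0588

1.0588


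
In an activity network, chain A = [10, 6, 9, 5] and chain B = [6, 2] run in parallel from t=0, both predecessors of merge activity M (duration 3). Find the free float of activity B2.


ES(B2) = sum of predecessors on chain B = 6
EF(B2) = ES + duration = 6 + 2 = 8
Successor of B2 is M. ES(M) = max(sum(A), sum(B)) = max(30, 8) = 30
Free float = ES(successor) - EF(current) = 30 - 8 = 22

22


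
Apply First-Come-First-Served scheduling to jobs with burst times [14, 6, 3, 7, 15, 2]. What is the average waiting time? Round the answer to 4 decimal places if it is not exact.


FCFS order (as given): [14, 6, 3, 7, 15, 2]
Waiting times:
  Job 1: wait = 0
  Job 2: wait = 14
  Job 3: wait = 20
  Job 4: wait = 23
  Job 5: wait = 30
  Job 6: wait = 45
Sum of waiting times = 132
Average waiting time = 132/6 = 22.0

22.0


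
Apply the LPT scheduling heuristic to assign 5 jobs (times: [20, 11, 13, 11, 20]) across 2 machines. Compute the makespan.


Sort jobs in decreasing order (LPT): [20, 20, 13, 11, 11]
Assign each job to the least loaded machine:
  Machine 1: jobs [20, 13], load = 33
  Machine 2: jobs [20, 11, 11], load = 42
Makespan = max load = 42

42


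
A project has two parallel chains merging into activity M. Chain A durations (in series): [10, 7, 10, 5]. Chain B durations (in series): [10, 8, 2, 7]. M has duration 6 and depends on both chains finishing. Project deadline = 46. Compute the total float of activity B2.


Forward pass: ES(B2) = sum of predecessors on chain B = 10
EF = ES + duration = 10 + 8 = 18
Backward pass: LF(M) = deadline = 46; LS(M) = 46 - 6 = 40
LF(B2) = LS(M) - sum(successors on chain B) = 40 - 9 = 31
LS = LF - duration = 31 - 8 = 23
Total float = LS - ES = 23 - 10 = 13

13


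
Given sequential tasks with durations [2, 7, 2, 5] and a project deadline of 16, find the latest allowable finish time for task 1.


LF(activity 1) = deadline - sum of successor durations
Successors: activities 2 through 4 with durations [7, 2, 5]
Sum of successor durations = 14
LF = 16 - 14 = 2

2


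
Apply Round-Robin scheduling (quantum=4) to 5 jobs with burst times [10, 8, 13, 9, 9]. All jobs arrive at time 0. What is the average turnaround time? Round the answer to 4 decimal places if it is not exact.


Time quantum = 4
Execution trace:
  J1 runs 4 units, time = 4
  J2 runs 4 units, time = 8
  J3 runs 4 units, time = 12
  J4 runs 4 units, time = 16
  J5 runs 4 units, time = 20
  J1 runs 4 units, time = 24
  J2 runs 4 units, time = 28
  J3 runs 4 units, time = 32
  J4 runs 4 units, time = 36
  J5 runs 4 units, time = 40
  J1 runs 2 units, time = 42
  J3 runs 4 units, time = 46
  J4 runs 1 units, time = 47
  J5 runs 1 units, time = 48
  J3 runs 1 units, time = 49
Finish times: [42, 28, 49, 47, 48]
Average turnaround = 214/5 = 42.8

42.8


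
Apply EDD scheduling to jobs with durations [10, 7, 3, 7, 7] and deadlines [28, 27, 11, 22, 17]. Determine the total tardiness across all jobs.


Sort by due date (EDD order): [(3, 11), (7, 17), (7, 22), (7, 27), (10, 28)]
Compute completion times and tardiness:
  Job 1: p=3, d=11, C=3, tardiness=max(0,3-11)=0
  Job 2: p=7, d=17, C=10, tardiness=max(0,10-17)=0
  Job 3: p=7, d=22, C=17, tardiness=max(0,17-22)=0
  Job 4: p=7, d=27, C=24, tardiness=max(0,24-27)=0
  Job 5: p=10, d=28, C=34, tardiness=max(0,34-28)=6
Total tardiness = 6

6


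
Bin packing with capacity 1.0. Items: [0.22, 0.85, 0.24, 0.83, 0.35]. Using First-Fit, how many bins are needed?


Place items sequentially using First-Fit:
  Item 0.22 -> new Bin 1
  Item 0.85 -> new Bin 2
  Item 0.24 -> Bin 1 (now 0.46)
  Item 0.83 -> new Bin 3
  Item 0.35 -> Bin 1 (now 0.81)
Total bins used = 3

3


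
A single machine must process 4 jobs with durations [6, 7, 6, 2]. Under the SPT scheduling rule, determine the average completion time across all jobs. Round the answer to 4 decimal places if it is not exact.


Sort jobs by processing time (SPT order): [2, 6, 6, 7]
Compute completion times sequentially:
  Job 1: processing = 2, completes at 2
  Job 2: processing = 6, completes at 8
  Job 3: processing = 6, completes at 14
  Job 4: processing = 7, completes at 21
Sum of completion times = 45
Average completion time = 45/4 = 11.25

11.25


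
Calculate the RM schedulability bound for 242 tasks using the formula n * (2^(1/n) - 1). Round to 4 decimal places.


Compute 2^(1/242) = 1.0028683504
Subtract 1: 1.0028683504 - 1 = 0.0028683504
Multiply by n: 242 * 0.0028683504 = 0.6941407968
Round to 4 dp: 0.6941

0.6941


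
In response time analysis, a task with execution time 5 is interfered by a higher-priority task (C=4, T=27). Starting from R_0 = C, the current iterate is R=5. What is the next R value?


R_next = C + ceil(R_prev / T_hp) * C_hp
ceil(5 / 27) = ceil(0.1852) = 1
Interference = 1 * 4 = 4
R_next = 5 + 4 = 9

9


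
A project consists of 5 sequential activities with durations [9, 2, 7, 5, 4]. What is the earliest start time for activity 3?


Activity 3 starts after activities 1 through 2 complete.
Predecessor durations: [9, 2]
ES = 9 + 2 = 11

11


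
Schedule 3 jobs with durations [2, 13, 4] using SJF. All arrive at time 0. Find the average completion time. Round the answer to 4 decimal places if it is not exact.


SJF order (ascending): [2, 4, 13]
Completion times:
  Job 1: burst=2, C=2
  Job 2: burst=4, C=6
  Job 3: burst=13, C=19
Average completion = 27/3 = 9.0

9.0
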